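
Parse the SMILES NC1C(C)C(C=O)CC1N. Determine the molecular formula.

Walk through each heavy atom and fill implicit hydrogens from standard valence (C 4, N 3, O 2, S 2, halogen 1):
  atom 1: N, bond orders sum to 1 (valence 3) → 2 H
  atom 2: C, bond orders sum to 3 (valence 4) → 1 H
  atom 3: C, bond orders sum to 3 (valence 4) → 1 H
  atom 4: C, bond orders sum to 1 (valence 4) → 3 H
  atom 5: C, bond orders sum to 3 (valence 4) → 1 H
  atom 6: C, bond orders sum to 3 (valence 4) → 1 H
  atom 7: O, bond orders sum to 2 (valence 2) → 0 H
  atom 8: C, bond orders sum to 2 (valence 4) → 2 H
  atom 9: C, bond orders sum to 3 (valence 4) → 1 H
  atom 10: N, bond orders sum to 1 (valence 3) → 2 H
Totals → C:7, H:14, N:2, O:1.
In Hill order: C7H14N2O.

C7H14N2O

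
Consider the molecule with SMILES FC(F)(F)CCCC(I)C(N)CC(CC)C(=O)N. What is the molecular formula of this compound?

C11H20F3IN2O

Walk through each heavy atom and fill implicit hydrogens from standard valence (C 4, N 3, O 2, S 2, halogen 1):
  atom 1: F (halogen, monovalent) → 0 H
  atom 2: C, bond orders sum to 4 (valence 4) → 0 H
  atom 3: F (halogen, monovalent) → 0 H
  atom 4: F (halogen, monovalent) → 0 H
  atom 5: C, bond orders sum to 2 (valence 4) → 2 H
  atom 6: C, bond orders sum to 2 (valence 4) → 2 H
  atom 7: C, bond orders sum to 2 (valence 4) → 2 H
  atom 8: C, bond orders sum to 3 (valence 4) → 1 H
  atom 9: I (halogen, monovalent) → 0 H
  atom 10: C, bond orders sum to 3 (valence 4) → 1 H
  atom 11: N, bond orders sum to 1 (valence 3) → 2 H
  atom 12: C, bond orders sum to 2 (valence 4) → 2 H
  atom 13: C, bond orders sum to 3 (valence 4) → 1 H
  atom 14: C, bond orders sum to 2 (valence 4) → 2 H
  atom 15: C, bond orders sum to 1 (valence 4) → 3 H
  atom 16: C, bond orders sum to 4 (valence 4) → 0 H
  atom 17: O, bond orders sum to 2 (valence 2) → 0 H
  atom 18: N, bond orders sum to 1 (valence 3) → 2 H
Totals → C:11, H:20, F:3, I:1, N:2, O:1.
In Hill order: C11H20F3IN2O.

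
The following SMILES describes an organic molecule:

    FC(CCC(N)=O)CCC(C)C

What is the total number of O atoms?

1

Scan the SMILES for O atoms (remember two-letter symbols like Cl and Br are single atoms).
Oxygen count: 1.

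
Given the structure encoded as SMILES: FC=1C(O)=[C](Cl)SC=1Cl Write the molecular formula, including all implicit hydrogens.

C4HCl2FOS

Walk through each heavy atom and fill implicit hydrogens from standard valence (C 4, N 3, O 2, S 2, halogen 1):
  atom 1: F (halogen, monovalent) → 0 H
  atom 2: C, bond orders sum to 4 (valence 4) → 0 H
  atom 3: C, bond orders sum to 4 (valence 4) → 0 H
  atom 4: O, bond orders sum to 1 (valence 2) → 1 H
  atom 5: C with explicit H count 0
  atom 6: Cl (halogen, monovalent) → 0 H
  atom 7: S, bond orders sum to 2 (valence 2) → 0 H
  atom 8: C, bond orders sum to 4 (valence 4) → 0 H
  atom 9: Cl (halogen, monovalent) → 0 H
Totals → C:4, H:1, Cl:2, F:1, O:1, S:1.
In Hill order: C4HCl2FOS.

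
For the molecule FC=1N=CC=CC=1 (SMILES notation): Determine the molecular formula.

Walk through each heavy atom and fill implicit hydrogens from standard valence (C 4, N 3, O 2, S 2, halogen 1):
  atom 1: F (halogen, monovalent) → 0 H
  atom 2: C, bond orders sum to 4 (valence 4) → 0 H
  atom 3: N, bond orders sum to 3 (valence 3) → 0 H
  atom 4: C, bond orders sum to 3 (valence 4) → 1 H
  atom 5: C, bond orders sum to 3 (valence 4) → 1 H
  atom 6: C, bond orders sum to 3 (valence 4) → 1 H
  atom 7: C, bond orders sum to 3 (valence 4) → 1 H
Totals → C:5, H:4, F:1, N:1.
In Hill order: C5H4FN.

C5H4FN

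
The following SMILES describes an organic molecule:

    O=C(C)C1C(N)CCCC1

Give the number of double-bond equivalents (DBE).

2

Molecular formula: C8H15NO.
DoU = (2C + 2 + N − H − X) / 2, where X is the halogen count and O/S are ignored.
    = (2·8 + 2 + 1 − 15 − 0) / 2 = 4 / 2 = 2.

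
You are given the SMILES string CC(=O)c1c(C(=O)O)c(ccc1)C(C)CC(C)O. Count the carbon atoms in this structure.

Count every carbon token in the SMILES (each C, including those in ring-closure positions and inside branches).
Carbon count: 14.

14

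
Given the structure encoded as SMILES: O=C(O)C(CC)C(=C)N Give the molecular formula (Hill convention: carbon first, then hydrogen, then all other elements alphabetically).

Walk through each heavy atom and fill implicit hydrogens from standard valence (C 4, N 3, O 2, S 2, halogen 1):
  atom 1: O, bond orders sum to 2 (valence 2) → 0 H
  atom 2: C, bond orders sum to 4 (valence 4) → 0 H
  atom 3: O, bond orders sum to 1 (valence 2) → 1 H
  atom 4: C, bond orders sum to 3 (valence 4) → 1 H
  atom 5: C, bond orders sum to 2 (valence 4) → 2 H
  atom 6: C, bond orders sum to 1 (valence 4) → 3 H
  atom 7: C, bond orders sum to 4 (valence 4) → 0 H
  atom 8: C, bond orders sum to 2 (valence 4) → 2 H
  atom 9: N, bond orders sum to 1 (valence 3) → 2 H
Totals → C:6, H:11, N:1, O:2.

C6H11NO2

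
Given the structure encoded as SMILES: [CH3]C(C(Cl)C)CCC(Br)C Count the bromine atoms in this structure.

Scan the SMILES for Br atoms (remember two-letter symbols like Cl and Br are single atoms).
Bromine count: 1.

1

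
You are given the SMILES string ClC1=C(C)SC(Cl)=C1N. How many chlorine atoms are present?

2

Scan the SMILES for Cl atoms (remember two-letter symbols like Cl and Br are single atoms).
Chlorine count: 2.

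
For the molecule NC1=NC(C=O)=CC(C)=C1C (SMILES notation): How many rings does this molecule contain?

In SMILES, each pair of matching ring-closure digits denotes one ring-closing bond; the number of such bonds equals the number of independent rings.
Ring-closure bonds here: 1.

1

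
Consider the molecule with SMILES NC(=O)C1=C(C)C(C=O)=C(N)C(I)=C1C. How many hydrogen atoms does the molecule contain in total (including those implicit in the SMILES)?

11

Walk through each heavy atom and fill implicit hydrogens from standard valence (C 4, N 3, O 2, S 2, halogen 1):
  atom 1: N, bond orders sum to 1 (valence 3) → 2 H
  atom 2: C, bond orders sum to 4 (valence 4) → 0 H
  atom 3: O, bond orders sum to 2 (valence 2) → 0 H
  atom 4: C, bond orders sum to 4 (valence 4) → 0 H
  atom 5: C, bond orders sum to 4 (valence 4) → 0 H
  atom 6: C, bond orders sum to 1 (valence 4) → 3 H
  atom 7: C, bond orders sum to 4 (valence 4) → 0 H
  atom 8: C, bond orders sum to 3 (valence 4) → 1 H
  atom 9: O, bond orders sum to 2 (valence 2) → 0 H
  atom 10: C, bond orders sum to 4 (valence 4) → 0 H
  atom 11: N, bond orders sum to 1 (valence 3) → 2 H
  atom 12: C, bond orders sum to 4 (valence 4) → 0 H
  atom 13: I (halogen, monovalent) → 0 H
  atom 14: C, bond orders sum to 4 (valence 4) → 0 H
  atom 15: C, bond orders sum to 1 (valence 4) → 3 H
Total hydrogens: 11.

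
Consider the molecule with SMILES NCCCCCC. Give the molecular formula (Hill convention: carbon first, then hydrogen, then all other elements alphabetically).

Walk through each heavy atom and fill implicit hydrogens from standard valence (C 4, N 3, O 2, S 2, halogen 1):
  atom 1: N, bond orders sum to 1 (valence 3) → 2 H
  atom 2: C, bond orders sum to 2 (valence 4) → 2 H
  atom 3: C, bond orders sum to 2 (valence 4) → 2 H
  atom 4: C, bond orders sum to 2 (valence 4) → 2 H
  atom 5: C, bond orders sum to 2 (valence 4) → 2 H
  atom 6: C, bond orders sum to 2 (valence 4) → 2 H
  atom 7: C, bond orders sum to 1 (valence 4) → 3 H
Totals → C:6, H:15, N:1.
In Hill order: C6H15N.

C6H15N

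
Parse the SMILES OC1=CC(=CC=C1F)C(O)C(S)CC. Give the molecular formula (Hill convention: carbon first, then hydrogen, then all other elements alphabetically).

Walk through each heavy atom and fill implicit hydrogens from standard valence (C 4, N 3, O 2, S 2, halogen 1):
  atom 1: O, bond orders sum to 1 (valence 2) → 1 H
  atom 2: C, bond orders sum to 4 (valence 4) → 0 H
  atom 3: C, bond orders sum to 3 (valence 4) → 1 H
  atom 4: C, bond orders sum to 4 (valence 4) → 0 H
  atom 5: C, bond orders sum to 3 (valence 4) → 1 H
  atom 6: C, bond orders sum to 3 (valence 4) → 1 H
  atom 7: C, bond orders sum to 4 (valence 4) → 0 H
  atom 8: F (halogen, monovalent) → 0 H
  atom 9: C, bond orders sum to 3 (valence 4) → 1 H
  atom 10: O, bond orders sum to 1 (valence 2) → 1 H
  atom 11: C, bond orders sum to 3 (valence 4) → 1 H
  atom 12: S, bond orders sum to 1 (valence 2) → 1 H
  atom 13: C, bond orders sum to 2 (valence 4) → 2 H
  atom 14: C, bond orders sum to 1 (valence 4) → 3 H
Totals → C:10, H:13, F:1, O:2, S:1.
In Hill order: C10H13FO2S.

C10H13FO2S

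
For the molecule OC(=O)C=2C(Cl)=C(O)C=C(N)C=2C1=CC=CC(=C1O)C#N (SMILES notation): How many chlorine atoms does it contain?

1

Scan the SMILES for Cl atoms (remember two-letter symbols like Cl and Br are single atoms).
Chlorine count: 1.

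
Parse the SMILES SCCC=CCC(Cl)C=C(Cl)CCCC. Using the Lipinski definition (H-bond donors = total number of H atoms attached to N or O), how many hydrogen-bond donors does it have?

0

Donors: find every N or O and count the H atoms it carries.
  (no N or O atoms present)
Lipinski HBD = 0.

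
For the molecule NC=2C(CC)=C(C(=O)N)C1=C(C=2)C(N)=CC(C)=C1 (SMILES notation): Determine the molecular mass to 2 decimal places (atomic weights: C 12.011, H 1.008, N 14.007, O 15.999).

243.31 g/mol

First, the molecular formula is C14H17N3O (counting implicit H from valence).
  C: 14 × 12.011 = 168.154
  H: 17 × 1.008 = 17.136
  N: 3 × 14.007 = 42.021
  O: 1 × 15.999 = 15.999
Sum: 14×12.011 + 17×1.008 + 3×14.007 + 1×15.999 = 243.310 → 243.31 g/mol.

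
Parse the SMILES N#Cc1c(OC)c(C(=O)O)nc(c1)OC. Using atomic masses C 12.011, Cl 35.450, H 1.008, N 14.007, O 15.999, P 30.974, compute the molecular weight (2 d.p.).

First, the molecular formula is C9H8N2O4 (counting implicit H from valence).
  C: 9 × 12.011 = 108.099
  H: 8 × 1.008 = 8.064
  N: 2 × 14.007 = 28.014
  O: 4 × 15.999 = 63.996
Sum: 9×12.011 + 8×1.008 + 2×14.007 + 4×15.999 = 208.173 → 208.17 g/mol.

208.17 g/mol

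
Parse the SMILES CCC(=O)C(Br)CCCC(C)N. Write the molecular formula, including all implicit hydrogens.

Walk through each heavy atom and fill implicit hydrogens from standard valence (C 4, N 3, O 2, S 2, halogen 1):
  atom 1: C, bond orders sum to 1 (valence 4) → 3 H
  atom 2: C, bond orders sum to 2 (valence 4) → 2 H
  atom 3: C, bond orders sum to 4 (valence 4) → 0 H
  atom 4: O, bond orders sum to 2 (valence 2) → 0 H
  atom 5: C, bond orders sum to 3 (valence 4) → 1 H
  atom 6: Br (halogen, monovalent) → 0 H
  atom 7: C, bond orders sum to 2 (valence 4) → 2 H
  atom 8: C, bond orders sum to 2 (valence 4) → 2 H
  atom 9: C, bond orders sum to 2 (valence 4) → 2 H
  atom 10: C, bond orders sum to 3 (valence 4) → 1 H
  atom 11: C, bond orders sum to 1 (valence 4) → 3 H
  atom 12: N, bond orders sum to 1 (valence 3) → 2 H
Totals → C:9, H:18, Br:1, N:1, O:1.

C9H18BrNO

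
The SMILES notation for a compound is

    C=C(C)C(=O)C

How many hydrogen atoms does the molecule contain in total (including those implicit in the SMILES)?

8

Walk through each heavy atom and fill implicit hydrogens from standard valence (C 4, N 3, O 2, S 2, halogen 1):
  atom 1: C, bond orders sum to 2 (valence 4) → 2 H
  atom 2: C, bond orders sum to 4 (valence 4) → 0 H
  atom 3: C, bond orders sum to 1 (valence 4) → 3 H
  atom 4: C, bond orders sum to 4 (valence 4) → 0 H
  atom 5: O, bond orders sum to 2 (valence 2) → 0 H
  atom 6: C, bond orders sum to 1 (valence 4) → 3 H
Total hydrogens: 8.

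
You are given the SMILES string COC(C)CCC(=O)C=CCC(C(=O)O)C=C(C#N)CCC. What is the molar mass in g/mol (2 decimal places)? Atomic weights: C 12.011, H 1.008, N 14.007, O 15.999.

307.39 g/mol

First, the molecular formula is C17H25NO4 (counting implicit H from valence).
  C: 17 × 12.011 = 204.187
  H: 25 × 1.008 = 25.200
  N: 1 × 14.007 = 14.007
  O: 4 × 15.999 = 63.996
Sum: 17×12.011 + 25×1.008 + 1×14.007 + 4×15.999 = 307.390 → 307.39 g/mol.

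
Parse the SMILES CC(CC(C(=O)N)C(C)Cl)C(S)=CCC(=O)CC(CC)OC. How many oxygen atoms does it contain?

3

Scan the SMILES for O atoms (remember two-letter symbols like Cl and Br are single atoms).
Oxygen count: 3.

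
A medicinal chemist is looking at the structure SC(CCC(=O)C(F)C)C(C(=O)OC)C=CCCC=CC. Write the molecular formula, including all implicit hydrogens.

Walk through each heavy atom and fill implicit hydrogens from standard valence (C 4, N 3, O 2, S 2, halogen 1):
  atom 1: S, bond orders sum to 1 (valence 2) → 1 H
  atom 2: C, bond orders sum to 3 (valence 4) → 1 H
  atom 3: C, bond orders sum to 2 (valence 4) → 2 H
  atom 4: C, bond orders sum to 2 (valence 4) → 2 H
  atom 5: C, bond orders sum to 4 (valence 4) → 0 H
  atom 6: O, bond orders sum to 2 (valence 2) → 0 H
  atom 7: C, bond orders sum to 3 (valence 4) → 1 H
  atom 8: F (halogen, monovalent) → 0 H
  atom 9: C, bond orders sum to 1 (valence 4) → 3 H
  atom 10: C, bond orders sum to 3 (valence 4) → 1 H
  atom 11: C, bond orders sum to 4 (valence 4) → 0 H
  atom 12: O, bond orders sum to 2 (valence 2) → 0 H
  atom 13: O, bond orders sum to 2 (valence 2) → 0 H
  atom 14: C, bond orders sum to 1 (valence 4) → 3 H
  atom 15: C, bond orders sum to 3 (valence 4) → 1 H
  atom 16: C, bond orders sum to 3 (valence 4) → 1 H
  atom 17: C, bond orders sum to 2 (valence 4) → 2 H
  atom 18: C, bond orders sum to 2 (valence 4) → 2 H
  atom 19: C, bond orders sum to 3 (valence 4) → 1 H
  atom 20: C, bond orders sum to 3 (valence 4) → 1 H
  atom 21: C, bond orders sum to 1 (valence 4) → 3 H
Totals → C:16, H:25, F:1, O:3, S:1.
In Hill order: C16H25FO3S.

C16H25FO3S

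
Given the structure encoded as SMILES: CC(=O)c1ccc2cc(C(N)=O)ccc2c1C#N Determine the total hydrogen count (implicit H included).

Walk through each heavy atom and fill implicit hydrogens from standard valence (C 4, N 3, O 2, S 2, halogen 1); for lowercase aromatic atoms, an aromatic c carries 1 H when it has two neighbours and 0 H with three, and aromatic n carries 0 H:
  atom 1: C, bond orders sum to 1 (valence 4) → 3 H
  atom 2: C, bond orders sum to 4 (valence 4) → 0 H
  atom 3: O, bond orders sum to 2 (valence 2) → 0 H
  atom 4: aromatic c, 3 neighbours → 0 H
  atom 5: aromatic c, 2 neighbours → 1 H
  atom 6: aromatic c, 2 neighbours → 1 H
  atom 7: aromatic c, 3 neighbours → 0 H
  atom 8: aromatic c, 2 neighbours → 1 H
  atom 9: aromatic c, 3 neighbours → 0 H
  atom 10: C, bond orders sum to 4 (valence 4) → 0 H
  atom 11: N, bond orders sum to 1 (valence 3) → 2 H
  atom 12: O, bond orders sum to 2 (valence 2) → 0 H
  atom 13: aromatic c, 2 neighbours → 1 H
  atom 14: aromatic c, 2 neighbours → 1 H
  atom 15: aromatic c, 3 neighbours → 0 H
  atom 16: aromatic c, 3 neighbours → 0 H
  atom 17: C, bond orders sum to 4 (valence 4) → 0 H
  atom 18: N, bond orders sum to 3 (valence 3) → 0 H
Total hydrogens: 10.

10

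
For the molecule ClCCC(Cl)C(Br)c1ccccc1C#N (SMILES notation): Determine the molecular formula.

C11H10BrCl2N

Walk through each heavy atom and fill implicit hydrogens from standard valence (C 4, N 3, O 2, S 2, halogen 1); for lowercase aromatic atoms, an aromatic c carries 1 H when it has two neighbours and 0 H with three, and aromatic n carries 0 H:
  atom 1: Cl (halogen, monovalent) → 0 H
  atom 2: C, bond orders sum to 2 (valence 4) → 2 H
  atom 3: C, bond orders sum to 2 (valence 4) → 2 H
  atom 4: C, bond orders sum to 3 (valence 4) → 1 H
  atom 5: Cl (halogen, monovalent) → 0 H
  atom 6: C, bond orders sum to 3 (valence 4) → 1 H
  atom 7: Br (halogen, monovalent) → 0 H
  atom 8: aromatic c, 3 neighbours → 0 H
  atom 9: aromatic c, 2 neighbours → 1 H
  atom 10: aromatic c, 2 neighbours → 1 H
  atom 11: aromatic c, 2 neighbours → 1 H
  atom 12: aromatic c, 2 neighbours → 1 H
  atom 13: aromatic c, 3 neighbours → 0 H
  atom 14: C, bond orders sum to 4 (valence 4) → 0 H
  atom 15: N, bond orders sum to 3 (valence 3) → 0 H
Totals → C:11, H:10, Br:1, Cl:2, N:1.
In Hill order: C11H10BrCl2N.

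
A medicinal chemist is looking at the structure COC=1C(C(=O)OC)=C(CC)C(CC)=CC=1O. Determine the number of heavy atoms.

Every atom symbol written in the SMILES (organic subset) is one heavy atom; implicit H are not written.
Heavy atoms by element → C:13, O:4.
Total: 17.

17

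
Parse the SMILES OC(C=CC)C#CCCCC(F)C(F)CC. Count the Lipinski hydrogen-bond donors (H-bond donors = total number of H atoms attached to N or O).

Donors: find every N or O and count the H atoms it carries.
  atom 1 (O): bond orders sum to 1 → 1 H
Lipinski HBD = 1.

1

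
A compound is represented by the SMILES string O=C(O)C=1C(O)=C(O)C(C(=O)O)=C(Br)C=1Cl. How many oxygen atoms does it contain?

6

Scan the SMILES for O atoms (remember two-letter symbols like Cl and Br are single atoms).
Oxygen count: 6.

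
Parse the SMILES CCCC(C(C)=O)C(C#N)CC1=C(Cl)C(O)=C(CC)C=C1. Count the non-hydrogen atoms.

Every atom symbol written in the SMILES (organic subset) is one heavy atom; implicit H are not written.
Heavy atoms by element → C:17, Cl:1, N:1, O:2.
Total: 21.

21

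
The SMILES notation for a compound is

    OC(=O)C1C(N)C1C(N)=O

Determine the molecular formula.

Walk through each heavy atom and fill implicit hydrogens from standard valence (C 4, N 3, O 2, S 2, halogen 1):
  atom 1: O, bond orders sum to 1 (valence 2) → 1 H
  atom 2: C, bond orders sum to 4 (valence 4) → 0 H
  atom 3: O, bond orders sum to 2 (valence 2) → 0 H
  atom 4: C, bond orders sum to 3 (valence 4) → 1 H
  atom 5: C, bond orders sum to 3 (valence 4) → 1 H
  atom 6: N, bond orders sum to 1 (valence 3) → 2 H
  atom 7: C, bond orders sum to 3 (valence 4) → 1 H
  atom 8: C, bond orders sum to 4 (valence 4) → 0 H
  atom 9: N, bond orders sum to 1 (valence 3) → 2 H
  atom 10: O, bond orders sum to 2 (valence 2) → 0 H
Totals → C:5, H:8, N:2, O:3.
In Hill order: C5H8N2O3.

C5H8N2O3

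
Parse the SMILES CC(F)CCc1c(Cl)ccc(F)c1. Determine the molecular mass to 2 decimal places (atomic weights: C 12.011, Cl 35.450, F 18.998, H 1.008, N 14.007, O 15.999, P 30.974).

First, the molecular formula is C10H11ClF2 (counting implicit H from valence).
  C: 10 × 12.011 = 120.110
  Cl: 1 × 35.450 = 35.450
  F: 2 × 18.998 = 37.996
  H: 11 × 1.008 = 11.088
Sum: 10×12.011 + 1×35.450 + 2×18.998 + 11×1.008 = 204.644 → 204.64 g/mol.

204.64 g/mol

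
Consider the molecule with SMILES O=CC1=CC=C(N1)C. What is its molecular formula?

C6H7NO

Walk through each heavy atom and fill implicit hydrogens from standard valence (C 4, N 3, O 2, S 2, halogen 1):
  atom 1: O, bond orders sum to 2 (valence 2) → 0 H
  atom 2: C, bond orders sum to 3 (valence 4) → 1 H
  atom 3: C, bond orders sum to 4 (valence 4) → 0 H
  atom 4: C, bond orders sum to 3 (valence 4) → 1 H
  atom 5: C, bond orders sum to 3 (valence 4) → 1 H
  atom 6: C, bond orders sum to 4 (valence 4) → 0 H
  atom 7: N, bond orders sum to 2 (valence 3) → 1 H
  atom 8: C, bond orders sum to 1 (valence 4) → 3 H
Totals → C:6, H:7, N:1, O:1.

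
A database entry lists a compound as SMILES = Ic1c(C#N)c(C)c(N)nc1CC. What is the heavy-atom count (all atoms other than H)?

Every atom symbol written in the SMILES (organic subset) is one heavy atom; implicit H are not written.
Heavy atoms by element → C:9, I:1, N:3.
Total: 13.

13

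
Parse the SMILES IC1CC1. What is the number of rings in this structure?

In SMILES, each pair of matching ring-closure digits denotes one ring-closing bond; the number of such bonds equals the number of independent rings.
Ring-closure bonds here: 1.

1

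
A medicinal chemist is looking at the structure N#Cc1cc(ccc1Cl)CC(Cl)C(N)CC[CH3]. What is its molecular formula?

C13H16Cl2N2

Walk through each heavy atom and fill implicit hydrogens from standard valence (C 4, N 3, O 2, S 2, halogen 1); for lowercase aromatic atoms, an aromatic c carries 1 H when it has two neighbours and 0 H with three, and aromatic n carries 0 H:
  atom 1: N, bond orders sum to 3 (valence 3) → 0 H
  atom 2: C, bond orders sum to 4 (valence 4) → 0 H
  atom 3: aromatic c, 3 neighbours → 0 H
  atom 4: aromatic c, 2 neighbours → 1 H
  atom 5: aromatic c, 3 neighbours → 0 H
  atom 6: aromatic c, 2 neighbours → 1 H
  atom 7: aromatic c, 2 neighbours → 1 H
  atom 8: aromatic c, 3 neighbours → 0 H
  atom 9: Cl (halogen, monovalent) → 0 H
  atom 10: C, bond orders sum to 2 (valence 4) → 2 H
  atom 11: C, bond orders sum to 3 (valence 4) → 1 H
  atom 12: Cl (halogen, monovalent) → 0 H
  atom 13: C, bond orders sum to 3 (valence 4) → 1 H
  atom 14: N, bond orders sum to 1 (valence 3) → 2 H
  atom 15: C, bond orders sum to 2 (valence 4) → 2 H
  atom 16: C, bond orders sum to 2 (valence 4) → 2 H
  atom 17: C with explicit H count 3
Totals → C:13, H:16, Cl:2, N:2.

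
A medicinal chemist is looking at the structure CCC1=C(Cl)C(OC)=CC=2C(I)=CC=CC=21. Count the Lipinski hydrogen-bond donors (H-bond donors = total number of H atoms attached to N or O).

Donors: find every N or O and count the H atoms it carries.
  atom 7 (O): bond orders sum to 2 → 0 H
Lipinski HBD = 0.

0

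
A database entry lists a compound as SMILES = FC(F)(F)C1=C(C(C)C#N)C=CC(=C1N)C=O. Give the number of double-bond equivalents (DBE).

7

Degree of unsaturation = (number of rings) + (number of π bonds).
Ring closures in the SMILES: 1.
π bonds: 4 double bonds (each 1 DoU), 1 triple bond (each 2 DoU) → 6 DoU from unsaturation.
Total DoU = 1 + 6 = 7.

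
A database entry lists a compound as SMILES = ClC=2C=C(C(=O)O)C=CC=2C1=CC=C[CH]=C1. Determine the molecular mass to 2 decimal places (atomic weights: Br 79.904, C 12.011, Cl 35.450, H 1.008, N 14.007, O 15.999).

232.66 g/mol

First, the molecular formula is C13H9ClO2 (counting implicit H from valence).
  C: 13 × 12.011 = 156.143
  Cl: 1 × 35.450 = 35.450
  H: 9 × 1.008 = 9.072
  O: 2 × 15.999 = 31.998
Sum: 13×12.011 + 1×35.450 + 9×1.008 + 2×15.999 = 232.663 → 232.66 g/mol.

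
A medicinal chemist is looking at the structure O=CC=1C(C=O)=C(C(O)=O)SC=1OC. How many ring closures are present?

In SMILES, each pair of matching ring-closure digits denotes one ring-closing bond; the number of such bonds equals the number of independent rings.
Ring-closure bonds here: 1.

1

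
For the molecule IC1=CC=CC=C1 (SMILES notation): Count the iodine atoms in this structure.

1

Scan the SMILES for I atoms (remember two-letter symbols like Cl and Br are single atoms).
Iodine count: 1.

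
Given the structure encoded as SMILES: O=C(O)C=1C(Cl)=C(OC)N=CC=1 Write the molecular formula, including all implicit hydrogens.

C7H6ClNO3

Walk through each heavy atom and fill implicit hydrogens from standard valence (C 4, N 3, O 2, S 2, halogen 1):
  atom 1: O, bond orders sum to 2 (valence 2) → 0 H
  atom 2: C, bond orders sum to 4 (valence 4) → 0 H
  atom 3: O, bond orders sum to 1 (valence 2) → 1 H
  atom 4: C, bond orders sum to 4 (valence 4) → 0 H
  atom 5: C, bond orders sum to 4 (valence 4) → 0 H
  atom 6: Cl (halogen, monovalent) → 0 H
  atom 7: C, bond orders sum to 4 (valence 4) → 0 H
  atom 8: O, bond orders sum to 2 (valence 2) → 0 H
  atom 9: C, bond orders sum to 1 (valence 4) → 3 H
  atom 10: N, bond orders sum to 3 (valence 3) → 0 H
  atom 11: C, bond orders sum to 3 (valence 4) → 1 H
  atom 12: C, bond orders sum to 3 (valence 4) → 1 H
Totals → C:7, H:6, Cl:1, N:1, O:3.
In Hill order: C7H6ClNO3.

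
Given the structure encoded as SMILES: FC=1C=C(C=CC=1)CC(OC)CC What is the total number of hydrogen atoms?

15

Walk through each heavy atom and fill implicit hydrogens from standard valence (C 4, N 3, O 2, S 2, halogen 1):
  atom 1: F (halogen, monovalent) → 0 H
  atom 2: C, bond orders sum to 4 (valence 4) → 0 H
  atom 3: C, bond orders sum to 3 (valence 4) → 1 H
  atom 4: C, bond orders sum to 4 (valence 4) → 0 H
  atom 5: C, bond orders sum to 3 (valence 4) → 1 H
  atom 6: C, bond orders sum to 3 (valence 4) → 1 H
  atom 7: C, bond orders sum to 3 (valence 4) → 1 H
  atom 8: C, bond orders sum to 2 (valence 4) → 2 H
  atom 9: C, bond orders sum to 3 (valence 4) → 1 H
  atom 10: O, bond orders sum to 2 (valence 2) → 0 H
  atom 11: C, bond orders sum to 1 (valence 4) → 3 H
  atom 12: C, bond orders sum to 2 (valence 4) → 2 H
  atom 13: C, bond orders sum to 1 (valence 4) → 3 H
Total hydrogens: 15.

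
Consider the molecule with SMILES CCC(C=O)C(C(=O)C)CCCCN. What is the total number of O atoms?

2

Scan the SMILES for O atoms (remember two-letter symbols like Cl and Br are single atoms).
Oxygen count: 2.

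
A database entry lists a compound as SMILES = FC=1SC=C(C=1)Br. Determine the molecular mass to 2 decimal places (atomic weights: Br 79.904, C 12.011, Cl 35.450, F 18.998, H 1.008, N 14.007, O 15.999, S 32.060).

First, the molecular formula is C4H2BrFS (counting implicit H from valence).
  Br: 1 × 79.904 = 79.904
  C: 4 × 12.011 = 48.044
  F: 1 × 18.998 = 18.998
  H: 2 × 1.008 = 2.016
  S: 1 × 32.060 = 32.060
Sum: 1×79.904 + 4×12.011 + 1×18.998 + 2×1.008 + 1×32.060 = 181.022 → 181.02 g/mol.

181.02 g/mol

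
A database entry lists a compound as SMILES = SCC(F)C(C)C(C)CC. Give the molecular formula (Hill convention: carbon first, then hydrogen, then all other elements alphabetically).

C8H17FS

Walk through each heavy atom and fill implicit hydrogens from standard valence (C 4, N 3, O 2, S 2, halogen 1):
  atom 1: S, bond orders sum to 1 (valence 2) → 1 H
  atom 2: C, bond orders sum to 2 (valence 4) → 2 H
  atom 3: C, bond orders sum to 3 (valence 4) → 1 H
  atom 4: F (halogen, monovalent) → 0 H
  atom 5: C, bond orders sum to 3 (valence 4) → 1 H
  atom 6: C, bond orders sum to 1 (valence 4) → 3 H
  atom 7: C, bond orders sum to 3 (valence 4) → 1 H
  atom 8: C, bond orders sum to 1 (valence 4) → 3 H
  atom 9: C, bond orders sum to 2 (valence 4) → 2 H
  atom 10: C, bond orders sum to 1 (valence 4) → 3 H
Totals → C:8, H:17, F:1, S:1.
In Hill order: C8H17FS.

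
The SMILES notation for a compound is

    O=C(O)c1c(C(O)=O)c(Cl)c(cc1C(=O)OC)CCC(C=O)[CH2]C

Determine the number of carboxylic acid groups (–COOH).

The carboxylic acid motif appears at heavy-atom positions 2, 6 in the SMILES.
Other groups present: 1 aldehyde, 1 ester.
Carboxylic acid count: 2.

2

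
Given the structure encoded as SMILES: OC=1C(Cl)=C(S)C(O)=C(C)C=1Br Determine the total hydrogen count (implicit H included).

Walk through each heavy atom and fill implicit hydrogens from standard valence (C 4, N 3, O 2, S 2, halogen 1):
  atom 1: O, bond orders sum to 1 (valence 2) → 1 H
  atom 2: C, bond orders sum to 4 (valence 4) → 0 H
  atom 3: C, bond orders sum to 4 (valence 4) → 0 H
  atom 4: Cl (halogen, monovalent) → 0 H
  atom 5: C, bond orders sum to 4 (valence 4) → 0 H
  atom 6: S, bond orders sum to 1 (valence 2) → 1 H
  atom 7: C, bond orders sum to 4 (valence 4) → 0 H
  atom 8: O, bond orders sum to 1 (valence 2) → 1 H
  atom 9: C, bond orders sum to 4 (valence 4) → 0 H
  atom 10: C, bond orders sum to 1 (valence 4) → 3 H
  atom 11: C, bond orders sum to 4 (valence 4) → 0 H
  atom 12: Br (halogen, monovalent) → 0 H
Total hydrogens: 6.

6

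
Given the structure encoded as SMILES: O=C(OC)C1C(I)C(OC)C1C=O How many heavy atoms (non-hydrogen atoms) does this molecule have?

13

Every atom symbol written in the SMILES (organic subset) is one heavy atom; implicit H are not written.
Heavy atoms by element → C:8, I:1, O:4.
Total: 13.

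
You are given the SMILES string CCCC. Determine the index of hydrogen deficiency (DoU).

0

Molecular formula: C4H10.
DoU = (2C + 2 + N − H − X) / 2, where X is the halogen count and O/S are ignored.
    = (2·4 + 2 + 0 − 10 − 0) / 2 = 0 / 2 = 0.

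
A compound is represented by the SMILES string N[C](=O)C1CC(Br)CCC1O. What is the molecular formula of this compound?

C7H12BrNO2

Walk through each heavy atom and fill implicit hydrogens from standard valence (C 4, N 3, O 2, S 2, halogen 1):
  atom 1: N, bond orders sum to 1 (valence 3) → 2 H
  atom 2: C with explicit H count 0
  atom 3: O, bond orders sum to 2 (valence 2) → 0 H
  atom 4: C, bond orders sum to 3 (valence 4) → 1 H
  atom 5: C, bond orders sum to 2 (valence 4) → 2 H
  atom 6: C, bond orders sum to 3 (valence 4) → 1 H
  atom 7: Br (halogen, monovalent) → 0 H
  atom 8: C, bond orders sum to 2 (valence 4) → 2 H
  atom 9: C, bond orders sum to 2 (valence 4) → 2 H
  atom 10: C, bond orders sum to 3 (valence 4) → 1 H
  atom 11: O, bond orders sum to 1 (valence 2) → 1 H
Totals → C:7, H:12, Br:1, N:1, O:2.
In Hill order: C7H12BrNO2.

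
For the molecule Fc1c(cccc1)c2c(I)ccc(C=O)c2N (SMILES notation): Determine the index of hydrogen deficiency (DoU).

Molecular formula: C13H9FINO.
DoU = (2C + 2 + N − H − X) / 2, where X is the halogen count and O/S are ignored.
    = (2·13 + 2 + 1 − 9 − 2) / 2 = 18 / 2 = 9.

9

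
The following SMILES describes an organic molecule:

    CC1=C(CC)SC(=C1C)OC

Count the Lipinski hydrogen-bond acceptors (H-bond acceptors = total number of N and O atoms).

1

N atoms: 0; O atoms: 1.
Lipinski HBA = 0 + 1 = 1.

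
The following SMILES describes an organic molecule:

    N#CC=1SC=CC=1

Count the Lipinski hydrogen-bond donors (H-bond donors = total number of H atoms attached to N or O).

0

Donors: find every N or O and count the H atoms it carries.
  atom 1 (N): bond orders sum to 3 → 0 H
Lipinski HBD = 0.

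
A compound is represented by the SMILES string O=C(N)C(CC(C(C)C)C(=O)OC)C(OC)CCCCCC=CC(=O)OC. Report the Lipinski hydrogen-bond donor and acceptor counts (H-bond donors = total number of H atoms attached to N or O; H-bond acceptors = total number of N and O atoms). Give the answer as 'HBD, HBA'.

2, 7

Donors: find every N or O and count the H atoms it carries.
  atom 1 (O): bond orders sum to 2 → 0 H
  atom 3 (N): bond orders sum to 1 → 2 H
  atom 11 (O): bond orders sum to 2 → 0 H
  atom 12 (O): bond orders sum to 2 → 0 H
  atom 15 (O): bond orders sum to 2 → 0 H
  atom 25 (O): bond orders sum to 2 → 0 H
  atom 26 (O): bond orders sum to 2 → 0 H
Lipinski HBD = 2.
Acceptors: N atoms = 1, O atoms = 6 → HBA = 7.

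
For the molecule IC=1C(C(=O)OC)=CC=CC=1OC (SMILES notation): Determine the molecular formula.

C9H9IO3

Walk through each heavy atom and fill implicit hydrogens from standard valence (C 4, N 3, O 2, S 2, halogen 1):
  atom 1: I (halogen, monovalent) → 0 H
  atom 2: C, bond orders sum to 4 (valence 4) → 0 H
  atom 3: C, bond orders sum to 4 (valence 4) → 0 H
  atom 4: C, bond orders sum to 4 (valence 4) → 0 H
  atom 5: O, bond orders sum to 2 (valence 2) → 0 H
  atom 6: O, bond orders sum to 2 (valence 2) → 0 H
  atom 7: C, bond orders sum to 1 (valence 4) → 3 H
  atom 8: C, bond orders sum to 3 (valence 4) → 1 H
  atom 9: C, bond orders sum to 3 (valence 4) → 1 H
  atom 10: C, bond orders sum to 3 (valence 4) → 1 H
  atom 11: C, bond orders sum to 4 (valence 4) → 0 H
  atom 12: O, bond orders sum to 2 (valence 2) → 0 H
  atom 13: C, bond orders sum to 1 (valence 4) → 3 H
Totals → C:9, H:9, I:1, O:3.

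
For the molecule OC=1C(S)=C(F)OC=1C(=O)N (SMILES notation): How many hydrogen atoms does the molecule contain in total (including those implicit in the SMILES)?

Walk through each heavy atom and fill implicit hydrogens from standard valence (C 4, N 3, O 2, S 2, halogen 1):
  atom 1: O, bond orders sum to 1 (valence 2) → 1 H
  atom 2: C, bond orders sum to 4 (valence 4) → 0 H
  atom 3: C, bond orders sum to 4 (valence 4) → 0 H
  atom 4: S, bond orders sum to 1 (valence 2) → 1 H
  atom 5: C, bond orders sum to 4 (valence 4) → 0 H
  atom 6: F (halogen, monovalent) → 0 H
  atom 7: O, bond orders sum to 2 (valence 2) → 0 H
  atom 8: C, bond orders sum to 4 (valence 4) → 0 H
  atom 9: C, bond orders sum to 4 (valence 4) → 0 H
  atom 10: O, bond orders sum to 2 (valence 2) → 0 H
  atom 11: N, bond orders sum to 1 (valence 3) → 2 H
Total hydrogens: 4.

4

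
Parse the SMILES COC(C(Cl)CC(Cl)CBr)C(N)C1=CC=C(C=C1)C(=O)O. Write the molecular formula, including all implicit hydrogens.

C14H18BrCl2NO3

Walk through each heavy atom and fill implicit hydrogens from standard valence (C 4, N 3, O 2, S 2, halogen 1):
  atom 1: C, bond orders sum to 1 (valence 4) → 3 H
  atom 2: O, bond orders sum to 2 (valence 2) → 0 H
  atom 3: C, bond orders sum to 3 (valence 4) → 1 H
  atom 4: C, bond orders sum to 3 (valence 4) → 1 H
  atom 5: Cl (halogen, monovalent) → 0 H
  atom 6: C, bond orders sum to 2 (valence 4) → 2 H
  atom 7: C, bond orders sum to 3 (valence 4) → 1 H
  atom 8: Cl (halogen, monovalent) → 0 H
  atom 9: C, bond orders sum to 2 (valence 4) → 2 H
  atom 10: Br (halogen, monovalent) → 0 H
  atom 11: C, bond orders sum to 3 (valence 4) → 1 H
  atom 12: N, bond orders sum to 1 (valence 3) → 2 H
  atom 13: C, bond orders sum to 4 (valence 4) → 0 H
  atom 14: C, bond orders sum to 3 (valence 4) → 1 H
  atom 15: C, bond orders sum to 3 (valence 4) → 1 H
  atom 16: C, bond orders sum to 4 (valence 4) → 0 H
  atom 17: C, bond orders sum to 3 (valence 4) → 1 H
  atom 18: C, bond orders sum to 3 (valence 4) → 1 H
  atom 19: C, bond orders sum to 4 (valence 4) → 0 H
  atom 20: O, bond orders sum to 2 (valence 2) → 0 H
  atom 21: O, bond orders sum to 1 (valence 2) → 1 H
Totals → C:14, H:18, Br:1, Cl:2, N:1, O:3.
In Hill order: C14H18BrCl2NO3.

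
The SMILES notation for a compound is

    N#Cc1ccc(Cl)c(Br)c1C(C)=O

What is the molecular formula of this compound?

C9H5BrClNO

Walk through each heavy atom and fill implicit hydrogens from standard valence (C 4, N 3, O 2, S 2, halogen 1); for lowercase aromatic atoms, an aromatic c carries 1 H when it has two neighbours and 0 H with three, and aromatic n carries 0 H:
  atom 1: N, bond orders sum to 3 (valence 3) → 0 H
  atom 2: C, bond orders sum to 4 (valence 4) → 0 H
  atom 3: aromatic c, 3 neighbours → 0 H
  atom 4: aromatic c, 2 neighbours → 1 H
  atom 5: aromatic c, 2 neighbours → 1 H
  atom 6: aromatic c, 3 neighbours → 0 H
  atom 7: Cl (halogen, monovalent) → 0 H
  atom 8: aromatic c, 3 neighbours → 0 H
  atom 9: Br (halogen, monovalent) → 0 H
  atom 10: aromatic c, 3 neighbours → 0 H
  atom 11: C, bond orders sum to 4 (valence 4) → 0 H
  atom 12: C, bond orders sum to 1 (valence 4) → 3 H
  atom 13: O, bond orders sum to 2 (valence 2) → 0 H
Totals → C:9, H:5, Br:1, Cl:1, N:1, O:1.
In Hill order: C9H5BrClNO.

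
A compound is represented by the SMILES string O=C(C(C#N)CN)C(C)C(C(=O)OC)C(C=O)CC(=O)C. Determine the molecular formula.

C14H20N2O5

Walk through each heavy atom and fill implicit hydrogens from standard valence (C 4, N 3, O 2, S 2, halogen 1):
  atom 1: O, bond orders sum to 2 (valence 2) → 0 H
  atom 2: C, bond orders sum to 4 (valence 4) → 0 H
  atom 3: C, bond orders sum to 3 (valence 4) → 1 H
  atom 4: C, bond orders sum to 4 (valence 4) → 0 H
  atom 5: N, bond orders sum to 3 (valence 3) → 0 H
  atom 6: C, bond orders sum to 2 (valence 4) → 2 H
  atom 7: N, bond orders sum to 1 (valence 3) → 2 H
  atom 8: C, bond orders sum to 3 (valence 4) → 1 H
  atom 9: C, bond orders sum to 1 (valence 4) → 3 H
  atom 10: C, bond orders sum to 3 (valence 4) → 1 H
  atom 11: C, bond orders sum to 4 (valence 4) → 0 H
  atom 12: O, bond orders sum to 2 (valence 2) → 0 H
  atom 13: O, bond orders sum to 2 (valence 2) → 0 H
  atom 14: C, bond orders sum to 1 (valence 4) → 3 H
  atom 15: C, bond orders sum to 3 (valence 4) → 1 H
  atom 16: C, bond orders sum to 3 (valence 4) → 1 H
  atom 17: O, bond orders sum to 2 (valence 2) → 0 H
  atom 18: C, bond orders sum to 2 (valence 4) → 2 H
  atom 19: C, bond orders sum to 4 (valence 4) → 0 H
  atom 20: O, bond orders sum to 2 (valence 2) → 0 H
  atom 21: C, bond orders sum to 1 (valence 4) → 3 H
Totals → C:14, H:20, N:2, O:5.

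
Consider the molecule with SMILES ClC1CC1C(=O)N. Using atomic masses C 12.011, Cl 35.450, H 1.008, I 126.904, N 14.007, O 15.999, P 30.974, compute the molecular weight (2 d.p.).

First, the molecular formula is C4H6ClNO (counting implicit H from valence).
  C: 4 × 12.011 = 48.044
  Cl: 1 × 35.450 = 35.450
  H: 6 × 1.008 = 6.048
  N: 1 × 14.007 = 14.007
  O: 1 × 15.999 = 15.999
Sum: 4×12.011 + 1×35.450 + 6×1.008 + 1×14.007 + 1×15.999 = 119.548 → 119.55 g/mol.

119.55 g/mol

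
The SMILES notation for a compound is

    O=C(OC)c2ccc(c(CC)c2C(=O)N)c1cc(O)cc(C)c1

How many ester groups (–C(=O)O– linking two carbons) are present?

1

The ester motif appears at heavy-atom position 2 in the SMILES.
Other groups present: 1 amide, 1 hydroxyl.
Ester count: 1.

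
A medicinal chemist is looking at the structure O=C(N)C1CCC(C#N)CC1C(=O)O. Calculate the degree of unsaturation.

Molecular formula: C9H12N2O3.
DoU = (2C + 2 + N − H − X) / 2, where X is the halogen count and O/S are ignored.
    = (2·9 + 2 + 2 − 12 − 0) / 2 = 10 / 2 = 5.

5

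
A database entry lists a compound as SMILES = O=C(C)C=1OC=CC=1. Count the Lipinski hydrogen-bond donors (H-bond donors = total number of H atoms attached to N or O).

0

Donors: find every N or O and count the H atoms it carries.
  atom 1 (O): bond orders sum to 2 → 0 H
  atom 5 (O): bond orders sum to 2 → 0 H
Lipinski HBD = 0.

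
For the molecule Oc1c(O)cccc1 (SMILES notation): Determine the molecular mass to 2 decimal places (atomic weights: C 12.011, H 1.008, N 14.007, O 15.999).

First, the molecular formula is C6H6O2 (counting implicit H from valence).
  C: 6 × 12.011 = 72.066
  H: 6 × 1.008 = 6.048
  O: 2 × 15.999 = 31.998
Sum: 6×12.011 + 6×1.008 + 2×15.999 = 110.112 → 110.11 g/mol.

110.11 g/mol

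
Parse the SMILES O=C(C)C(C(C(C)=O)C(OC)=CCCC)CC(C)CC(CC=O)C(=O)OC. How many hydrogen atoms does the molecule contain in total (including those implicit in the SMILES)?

34

Walk through each heavy atom and fill implicit hydrogens from standard valence (C 4, N 3, O 2, S 2, halogen 1):
  atom 1: O, bond orders sum to 2 (valence 2) → 0 H
  atom 2: C, bond orders sum to 4 (valence 4) → 0 H
  atom 3: C, bond orders sum to 1 (valence 4) → 3 H
  atom 4: C, bond orders sum to 3 (valence 4) → 1 H
  atom 5: C, bond orders sum to 3 (valence 4) → 1 H
  atom 6: C, bond orders sum to 4 (valence 4) → 0 H
  atom 7: C, bond orders sum to 1 (valence 4) → 3 H
  atom 8: O, bond orders sum to 2 (valence 2) → 0 H
  atom 9: C, bond orders sum to 4 (valence 4) → 0 H
  atom 10: O, bond orders sum to 2 (valence 2) → 0 H
  atom 11: C, bond orders sum to 1 (valence 4) → 3 H
  atom 12: C, bond orders sum to 3 (valence 4) → 1 H
  atom 13: C, bond orders sum to 2 (valence 4) → 2 H
  atom 14: C, bond orders sum to 2 (valence 4) → 2 H
  atom 15: C, bond orders sum to 1 (valence 4) → 3 H
  atom 16: C, bond orders sum to 2 (valence 4) → 2 H
  atom 17: C, bond orders sum to 3 (valence 4) → 1 H
  atom 18: C, bond orders sum to 1 (valence 4) → 3 H
  atom 19: C, bond orders sum to 2 (valence 4) → 2 H
  atom 20: C, bond orders sum to 3 (valence 4) → 1 H
  atom 21: C, bond orders sum to 2 (valence 4) → 2 H
  atom 22: C, bond orders sum to 3 (valence 4) → 1 H
  atom 23: O, bond orders sum to 2 (valence 2) → 0 H
  atom 24: C, bond orders sum to 4 (valence 4) → 0 H
  atom 25: O, bond orders sum to 2 (valence 2) → 0 H
  atom 26: O, bond orders sum to 2 (valence 2) → 0 H
  atom 27: C, bond orders sum to 1 (valence 4) → 3 H
Total hydrogens: 34.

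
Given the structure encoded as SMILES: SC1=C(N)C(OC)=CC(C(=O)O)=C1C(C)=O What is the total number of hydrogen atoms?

11

Walk through each heavy atom and fill implicit hydrogens from standard valence (C 4, N 3, O 2, S 2, halogen 1):
  atom 1: S, bond orders sum to 1 (valence 2) → 1 H
  atom 2: C, bond orders sum to 4 (valence 4) → 0 H
  atom 3: C, bond orders sum to 4 (valence 4) → 0 H
  atom 4: N, bond orders sum to 1 (valence 3) → 2 H
  atom 5: C, bond orders sum to 4 (valence 4) → 0 H
  atom 6: O, bond orders sum to 2 (valence 2) → 0 H
  atom 7: C, bond orders sum to 1 (valence 4) → 3 H
  atom 8: C, bond orders sum to 3 (valence 4) → 1 H
  atom 9: C, bond orders sum to 4 (valence 4) → 0 H
  atom 10: C, bond orders sum to 4 (valence 4) → 0 H
  atom 11: O, bond orders sum to 2 (valence 2) → 0 H
  atom 12: O, bond orders sum to 1 (valence 2) → 1 H
  atom 13: C, bond orders sum to 4 (valence 4) → 0 H
  atom 14: C, bond orders sum to 4 (valence 4) → 0 H
  atom 15: C, bond orders sum to 1 (valence 4) → 3 H
  atom 16: O, bond orders sum to 2 (valence 2) → 0 H
Total hydrogens: 11.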